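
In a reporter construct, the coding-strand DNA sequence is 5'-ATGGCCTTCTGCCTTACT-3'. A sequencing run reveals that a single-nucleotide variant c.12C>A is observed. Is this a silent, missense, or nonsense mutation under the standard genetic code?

Position 12 falls in codon 4: TGC → Cys.
After the substitution the codon is TGA → Stop.
The new codon is a stop codon, so this is a nonsense mutation.

nonsense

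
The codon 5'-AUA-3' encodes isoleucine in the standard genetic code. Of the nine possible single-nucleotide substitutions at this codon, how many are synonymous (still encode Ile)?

2

Position 1: none → 0 synonymous.
Position 2: none → 0 synonymous.
Position 3: AUU, AUC → 2 synonymous.
Total: 0 + 0 + 2 = 2.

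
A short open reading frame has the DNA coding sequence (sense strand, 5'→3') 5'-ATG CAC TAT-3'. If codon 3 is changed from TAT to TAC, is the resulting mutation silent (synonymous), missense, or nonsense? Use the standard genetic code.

silent

Position 9 falls in codon 3: TAT → Tyr.
After the substitution the codon is TAC → Tyr.
Both encode Tyr, so the change is synonymous.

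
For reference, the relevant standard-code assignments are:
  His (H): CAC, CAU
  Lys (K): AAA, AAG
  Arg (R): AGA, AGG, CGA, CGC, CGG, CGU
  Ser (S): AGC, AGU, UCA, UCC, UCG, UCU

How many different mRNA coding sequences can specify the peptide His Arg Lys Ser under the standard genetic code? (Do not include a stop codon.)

144

His: 2 codons.
Arg: 6 codons.
Lys: 2 codons.
Ser: 6 codons.
2 × 6 × 2 × 6 = 144.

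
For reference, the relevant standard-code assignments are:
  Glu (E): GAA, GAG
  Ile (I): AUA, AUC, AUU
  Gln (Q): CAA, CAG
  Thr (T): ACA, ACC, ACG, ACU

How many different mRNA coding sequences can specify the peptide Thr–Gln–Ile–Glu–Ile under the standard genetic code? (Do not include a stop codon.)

Thr: 4 codons.
Gln: 2 codons.
Ile: 3 codons.
Glu: 2 codons.
Ile: 3 codons.
4 × 2 × 3 × 2 × 3 = 144.

144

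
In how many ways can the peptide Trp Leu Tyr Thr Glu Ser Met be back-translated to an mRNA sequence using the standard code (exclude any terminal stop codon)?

Trp: 1 codon.
Leu: 6 codons.
Tyr: 2 codons.
Thr: 4 codons.
Glu: 2 codons.
Ser: 6 codons.
Met: 1 codon.
1 × 6 × 2 × 4 × 2 × 6 × 1 = 576.

576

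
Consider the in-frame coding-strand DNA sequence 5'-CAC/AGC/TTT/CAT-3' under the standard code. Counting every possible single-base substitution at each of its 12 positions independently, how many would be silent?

Codon 1 (CAC, His): 1 synonymous substitution.
Codon 2 (AGC, Ser): 1 synonymous substitution.
Codon 3 (TTT, Phe): 1 synonymous substitution.
Codon 4 (CAT, His): 1 synonymous substitution.
Total: 1 + 1 + 1 + 1 = 4.

4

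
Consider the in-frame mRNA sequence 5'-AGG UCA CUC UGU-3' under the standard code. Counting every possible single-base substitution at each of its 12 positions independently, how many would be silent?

9

Codon 1 (AGG, Arg): 2 synonymous substitutions.
Codon 2 (UCA, Ser): 3 synonymous substitutions.
Codon 3 (CUC, Leu): 3 synonymous substitutions.
Codon 4 (UGU, Cys): 1 synonymous substitution.
Total: 2 + 3 + 3 + 1 = 9.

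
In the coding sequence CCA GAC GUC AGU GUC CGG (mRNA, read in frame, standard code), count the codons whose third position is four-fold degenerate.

Codon 1 CCA (Pro): third position 4-fold.
Codon 2 GAC (Asp): third position 2-fold.
Codon 3 GUC (Val): third position 4-fold.
Codon 4 AGU (Ser): third position 2-fold.
Codon 5 GUC (Val): third position 4-fold.
Codon 6 CGG (Arg): third position 4-fold.
Four-fold degenerate third positions: 4.

4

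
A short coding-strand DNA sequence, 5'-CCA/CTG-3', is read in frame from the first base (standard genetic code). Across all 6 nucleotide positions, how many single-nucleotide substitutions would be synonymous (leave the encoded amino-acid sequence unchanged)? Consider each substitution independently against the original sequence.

7

Codon 1 (CCA, Pro): 3 synonymous substitutions.
Codon 2 (CTG, Leu): 4 synonymous substitutions.
Total: 3 + 4 = 7.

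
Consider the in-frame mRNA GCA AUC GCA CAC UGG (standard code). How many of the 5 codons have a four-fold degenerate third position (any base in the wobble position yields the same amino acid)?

Codon 1 GCA (Ala): third position 4-fold.
Codon 2 AUC (Ile): third position 3-fold.
Codon 3 GCA (Ala): third position 4-fold.
Codon 4 CAC (His): third position 2-fold.
Codon 5 UGG (Trp): third position 1-fold.
Four-fold degenerate third positions: 2.

2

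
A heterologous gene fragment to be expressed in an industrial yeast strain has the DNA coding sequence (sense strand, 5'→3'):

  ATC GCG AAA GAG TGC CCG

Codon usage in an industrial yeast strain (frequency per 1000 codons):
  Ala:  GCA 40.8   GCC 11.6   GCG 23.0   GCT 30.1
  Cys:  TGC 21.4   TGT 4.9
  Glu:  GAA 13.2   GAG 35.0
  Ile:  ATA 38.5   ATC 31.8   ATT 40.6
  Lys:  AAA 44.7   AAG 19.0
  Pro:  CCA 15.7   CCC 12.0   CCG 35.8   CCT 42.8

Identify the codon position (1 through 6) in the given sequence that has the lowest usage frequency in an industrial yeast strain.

5

Codon 1 ATC (Ile): 31.8 per 1000.
Codon 2 GCG (Ala): 23.0 per 1000.
Codon 3 AAA (Lys): 44.7 per 1000.
Codon 4 GAG (Glu): 35.0 per 1000.
Codon 5 TGC (Cys): 21.4 per 1000.
Codon 6 CCG (Pro): 35.8 per 1000.
Lowest frequency is 21.4 at codon 5.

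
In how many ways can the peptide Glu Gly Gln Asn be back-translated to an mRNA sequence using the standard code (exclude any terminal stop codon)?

32

Glu: 2 codons.
Gly: 4 codons.
Gln: 2 codons.
Asn: 2 codons.
2 × 4 × 2 × 2 = 32.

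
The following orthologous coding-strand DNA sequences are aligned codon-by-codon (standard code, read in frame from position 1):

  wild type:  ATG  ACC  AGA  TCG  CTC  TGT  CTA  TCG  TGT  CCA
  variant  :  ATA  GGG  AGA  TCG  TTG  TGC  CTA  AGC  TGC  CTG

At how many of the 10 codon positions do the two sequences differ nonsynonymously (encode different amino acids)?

Codon 1: ATG Met / ATA Ile — nonsynonymous.
Codon 2: ACC Thr / GGG Gly — nonsynonymous.
Codon 3: AGA Arg / AGA Arg — identical.
Codon 4: TCG Ser / TCG Ser — identical.
Codon 5: CTC Leu / TTG Leu — synonymous.
Codon 6: TGT Cys / TGC Cys — synonymous.
Codon 7: CTA Leu / CTA Leu — identical.
Codon 8: TCG Ser / AGC Ser — synonymous.
Codon 9: TGT Cys / TGC Cys — synonymous.
Codon 10: CCA Pro / CTG Leu — nonsynonymous.
Nonsynonymous differences: 3.

3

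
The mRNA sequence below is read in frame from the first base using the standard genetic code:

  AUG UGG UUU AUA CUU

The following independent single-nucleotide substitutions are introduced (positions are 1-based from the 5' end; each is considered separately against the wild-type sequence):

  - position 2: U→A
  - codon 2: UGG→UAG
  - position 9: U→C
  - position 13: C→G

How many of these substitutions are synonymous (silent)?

1

Codon 1: AUG (Met) → AAG (Lys) — missense.
Codon 2: UGG (Trp) → UAG (Stop) — nonsense.
Codon 3: UUU (Phe) → UUC (Phe) — synonymous.
Codon 5: CUU (Leu) → GUU (Val) — missense.
Synonymous: 1 of 4.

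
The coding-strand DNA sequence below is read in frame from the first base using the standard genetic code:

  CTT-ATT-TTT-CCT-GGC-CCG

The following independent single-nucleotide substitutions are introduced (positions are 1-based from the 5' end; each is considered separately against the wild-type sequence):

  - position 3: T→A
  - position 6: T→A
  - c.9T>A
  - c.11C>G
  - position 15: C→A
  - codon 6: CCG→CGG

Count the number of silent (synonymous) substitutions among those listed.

Codon 1: CTT (Leu) → CTA (Leu) — synonymous.
Codon 2: ATT (Ile) → ATA (Ile) — synonymous.
Codon 3: TTT (Phe) → TTA (Leu) — missense.
Codon 4: CCT (Pro) → CGT (Arg) — missense.
Codon 5: GGC (Gly) → GGA (Gly) — synonymous.
Codon 6: CCG (Pro) → CGG (Arg) — missense.
Synonymous: 3 of 6.

3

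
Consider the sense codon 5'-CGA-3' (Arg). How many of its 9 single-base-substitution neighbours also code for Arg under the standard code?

Position 1: AGA → 1 synonymous.
Position 2: none → 0 synonymous.
Position 3: CGT, CGC, CGG → 3 synonymous.
Total: 1 + 0 + 3 = 4.

4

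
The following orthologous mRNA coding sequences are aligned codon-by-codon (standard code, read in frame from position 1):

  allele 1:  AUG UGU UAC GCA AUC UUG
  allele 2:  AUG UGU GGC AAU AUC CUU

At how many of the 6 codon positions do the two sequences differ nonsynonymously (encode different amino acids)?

2

Codon 1: AUG Met / AUG Met — identical.
Codon 2: UGU Cys / UGU Cys — identical.
Codon 3: UAC Tyr / GGC Gly — nonsynonymous.
Codon 4: GCA Ala / AAU Asn — nonsynonymous.
Codon 5: AUC Ile / AUC Ile — identical.
Codon 6: UUG Leu / CUU Leu — synonymous.
Nonsynonymous differences: 2.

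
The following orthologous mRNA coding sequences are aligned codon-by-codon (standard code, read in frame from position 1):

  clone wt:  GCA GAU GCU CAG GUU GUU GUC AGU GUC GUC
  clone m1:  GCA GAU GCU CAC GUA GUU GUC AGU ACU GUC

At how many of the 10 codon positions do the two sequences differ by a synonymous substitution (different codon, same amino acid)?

1

Codon 1: GCA Ala / GCA Ala — identical.
Codon 2: GAU Asp / GAU Asp — identical.
Codon 3: GCU Ala / GCU Ala — identical.
Codon 4: CAG Gln / CAC His — nonsynonymous.
Codon 5: GUU Val / GUA Val — synonymous.
Codon 6: GUU Val / GUU Val — identical.
Codon 7: GUC Val / GUC Val — identical.
Codon 8: AGU Ser / AGU Ser — identical.
Codon 9: GUC Val / ACU Thr — nonsynonymous.
Codon 10: GUC Val / GUC Val — identical.
Synonymous differences: 1.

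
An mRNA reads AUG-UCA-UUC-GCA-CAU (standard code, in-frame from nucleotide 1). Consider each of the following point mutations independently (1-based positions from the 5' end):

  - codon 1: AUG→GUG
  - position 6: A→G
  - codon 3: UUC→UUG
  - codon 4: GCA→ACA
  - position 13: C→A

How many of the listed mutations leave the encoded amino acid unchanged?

Codon 1: AUG (Met) → GUG (Val) — missense.
Codon 2: UCA (Ser) → UCG (Ser) — synonymous.
Codon 3: UUC (Phe) → UUG (Leu) — missense.
Codon 4: GCA (Ala) → ACA (Thr) — missense.
Codon 5: CAU (His) → AAU (Asn) — missense.
Synonymous: 1 of 5.

1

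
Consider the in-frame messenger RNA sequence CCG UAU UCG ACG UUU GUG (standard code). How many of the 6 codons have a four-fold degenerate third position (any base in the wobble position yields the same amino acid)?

Codon 1 CCG (Pro): third position 4-fold.
Codon 2 UAU (Tyr): third position 2-fold.
Codon 3 UCG (Ser): third position 4-fold.
Codon 4 ACG (Thr): third position 4-fold.
Codon 5 UUU (Phe): third position 2-fold.
Codon 6 GUG (Val): third position 4-fold.
Four-fold degenerate third positions: 4.

4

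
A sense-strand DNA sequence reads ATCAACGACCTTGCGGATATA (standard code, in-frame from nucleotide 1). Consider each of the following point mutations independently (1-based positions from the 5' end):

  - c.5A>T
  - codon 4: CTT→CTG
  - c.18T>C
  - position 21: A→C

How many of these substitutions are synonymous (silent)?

Codon 2: AAC (Asn) → ATC (Ile) — missense.
Codon 4: CTT (Leu) → CTG (Leu) — synonymous.
Codon 6: GAT (Asp) → GAC (Asp) — synonymous.
Codon 7: ATA (Ile) → ATC (Ile) — synonymous.
Synonymous: 3 of 4.

3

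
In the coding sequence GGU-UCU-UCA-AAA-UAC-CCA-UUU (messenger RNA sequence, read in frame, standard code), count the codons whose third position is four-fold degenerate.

Codon 1 GGU (Gly): third position 4-fold.
Codon 2 UCU (Ser): third position 4-fold.
Codon 3 UCA (Ser): third position 4-fold.
Codon 4 AAA (Lys): third position 2-fold.
Codon 5 UAC (Tyr): third position 2-fold.
Codon 6 CCA (Pro): third position 4-fold.
Codon 7 UUU (Phe): third position 2-fold.
Four-fold degenerate third positions: 4.

4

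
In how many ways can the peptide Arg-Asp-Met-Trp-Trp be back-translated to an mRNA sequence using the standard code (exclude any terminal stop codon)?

Arg: 6 codons.
Asp: 2 codons.
Met: 1 codon.
Trp: 1 codon.
Trp: 1 codon.
6 × 2 × 1 × 1 × 1 = 12.

12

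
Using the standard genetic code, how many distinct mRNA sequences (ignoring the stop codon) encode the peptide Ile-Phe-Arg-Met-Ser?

216

Ile: 3 codons.
Phe: 2 codons.
Arg: 6 codons.
Met: 1 codon.
Ser: 6 codons.
3 × 2 × 6 × 1 × 6 = 216.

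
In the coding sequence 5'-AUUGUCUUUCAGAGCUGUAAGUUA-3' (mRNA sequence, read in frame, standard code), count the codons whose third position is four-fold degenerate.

1

Codon 1 AUU (Ile): third position 3-fold.
Codon 2 GUC (Val): third position 4-fold.
Codon 3 UUU (Phe): third position 2-fold.
Codon 4 CAG (Gln): third position 2-fold.
Codon 5 AGC (Ser): third position 2-fold.
Codon 6 UGU (Cys): third position 2-fold.
Codon 7 AAG (Lys): third position 2-fold.
Codon 8 UUA (Leu): third position 2-fold.
Four-fold degenerate third positions: 1.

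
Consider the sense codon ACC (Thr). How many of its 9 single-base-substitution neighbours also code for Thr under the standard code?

Position 1: none → 0 synonymous.
Position 2: none → 0 synonymous.
Position 3: ACU, ACA, ACG → 3 synonymous.
Total: 0 + 0 + 3 = 3.

3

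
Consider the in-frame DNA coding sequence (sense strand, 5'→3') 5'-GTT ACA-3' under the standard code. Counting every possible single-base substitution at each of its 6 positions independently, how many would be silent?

6

Codon 1 (GTT, Val): 3 synonymous substitutions.
Codon 2 (ACA, Thr): 3 synonymous substitutions.
Total: 3 + 3 = 6.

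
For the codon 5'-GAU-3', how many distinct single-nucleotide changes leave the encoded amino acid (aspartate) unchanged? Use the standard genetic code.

1

Position 1: none → 0 synonymous.
Position 2: none → 0 synonymous.
Position 3: GAC → 1 synonymous.
Total: 0 + 0 + 1 = 1.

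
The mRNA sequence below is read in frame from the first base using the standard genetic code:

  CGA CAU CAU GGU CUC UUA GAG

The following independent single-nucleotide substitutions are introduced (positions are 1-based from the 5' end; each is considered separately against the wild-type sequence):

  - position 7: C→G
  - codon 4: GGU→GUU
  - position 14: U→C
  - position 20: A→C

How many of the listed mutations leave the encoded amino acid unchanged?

0

Codon 3: CAU (His) → GAU (Asp) — missense.
Codon 4: GGU (Gly) → GUU (Val) — missense.
Codon 5: CUC (Leu) → CCC (Pro) — missense.
Codon 7: GAG (Glu) → GCG (Ala) — missense.
Synonymous: 0 of 4.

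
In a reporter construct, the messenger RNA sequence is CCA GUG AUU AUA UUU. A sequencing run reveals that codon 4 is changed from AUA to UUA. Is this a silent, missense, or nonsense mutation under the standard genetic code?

missense

Position 10 falls in codon 4: AUA → Ile.
After the substitution the codon is UUA → Leu.
Ile ≠ Leu, so this is a missense mutation.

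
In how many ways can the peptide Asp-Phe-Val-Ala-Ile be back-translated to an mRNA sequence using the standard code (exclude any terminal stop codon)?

192

Asp: 2 codons.
Phe: 2 codons.
Val: 4 codons.
Ala: 4 codons.
Ile: 3 codons.
2 × 2 × 4 × 4 × 3 = 192.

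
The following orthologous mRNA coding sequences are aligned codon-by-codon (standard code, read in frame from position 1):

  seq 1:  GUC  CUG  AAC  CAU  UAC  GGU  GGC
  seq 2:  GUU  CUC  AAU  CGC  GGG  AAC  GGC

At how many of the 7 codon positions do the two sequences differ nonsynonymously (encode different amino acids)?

3

Codon 1: GUC Val / GUU Val — synonymous.
Codon 2: CUG Leu / CUC Leu — synonymous.
Codon 3: AAC Asn / AAU Asn — synonymous.
Codon 4: CAU His / CGC Arg — nonsynonymous.
Codon 5: UAC Tyr / GGG Gly — nonsynonymous.
Codon 6: GGU Gly / AAC Asn — nonsynonymous.
Codon 7: GGC Gly / GGC Gly — identical.
Nonsynonymous differences: 3.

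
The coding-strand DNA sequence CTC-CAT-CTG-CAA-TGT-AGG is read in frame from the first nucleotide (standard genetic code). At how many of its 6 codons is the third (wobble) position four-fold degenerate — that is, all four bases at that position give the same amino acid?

2

Codon 1 CTC (Leu): third position 4-fold.
Codon 2 CAT (His): third position 2-fold.
Codon 3 CTG (Leu): third position 4-fold.
Codon 4 CAA (Gln): third position 2-fold.
Codon 5 TGT (Cys): third position 2-fold.
Codon 6 AGG (Arg): third position 2-fold.
Four-fold degenerate third positions: 2.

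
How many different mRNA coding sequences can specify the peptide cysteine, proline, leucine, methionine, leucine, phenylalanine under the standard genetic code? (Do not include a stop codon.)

576

Cys: 2 codons.
Pro: 4 codons.
Leu: 6 codons.
Met: 1 codon.
Leu: 6 codons.
Phe: 2 codons.
2 × 4 × 6 × 1 × 6 × 2 = 576.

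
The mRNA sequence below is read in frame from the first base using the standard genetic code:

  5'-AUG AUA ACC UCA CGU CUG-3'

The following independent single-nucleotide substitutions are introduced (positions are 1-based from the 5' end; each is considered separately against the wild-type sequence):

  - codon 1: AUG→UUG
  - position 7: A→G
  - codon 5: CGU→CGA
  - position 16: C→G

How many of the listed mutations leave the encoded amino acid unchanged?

Codon 1: AUG (Met) → UUG (Leu) — missense.
Codon 3: ACC (Thr) → GCC (Ala) — missense.
Codon 5: CGU (Arg) → CGA (Arg) — synonymous.
Codon 6: CUG (Leu) → GUG (Val) — missense.
Synonymous: 1 of 4.

1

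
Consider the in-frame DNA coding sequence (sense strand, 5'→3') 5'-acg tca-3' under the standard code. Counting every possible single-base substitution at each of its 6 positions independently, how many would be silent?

Codon 1 (ACG, Thr): 3 synonymous substitutions.
Codon 2 (TCA, Ser): 3 synonymous substitutions.
Total: 3 + 3 = 6.

6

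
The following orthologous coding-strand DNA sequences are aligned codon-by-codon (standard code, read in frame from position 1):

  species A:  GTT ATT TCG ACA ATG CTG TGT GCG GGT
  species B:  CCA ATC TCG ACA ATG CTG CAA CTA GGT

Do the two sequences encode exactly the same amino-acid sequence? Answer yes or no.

Codon 1: GTT Val / CCA Pro — nonsynonymous.
Codon 2: ATT Ile / ATC Ile — synonymous.
Codon 3: TCG Ser / TCG Ser — identical.
Codon 4: ACA Thr / ACA Thr — identical.
Codon 5: ATG Met / ATG Met — identical.
Codon 6: CTG Leu / CTG Leu — identical.
Codon 7: TGT Cys / CAA Gln — nonsynonymous.
Codon 8: GCG Ala / CTA Leu — nonsynonymous.
Codon 9: GGT Gly / GGT Gly — identical.
Nonsynonymous differences: 3 → different protein.

no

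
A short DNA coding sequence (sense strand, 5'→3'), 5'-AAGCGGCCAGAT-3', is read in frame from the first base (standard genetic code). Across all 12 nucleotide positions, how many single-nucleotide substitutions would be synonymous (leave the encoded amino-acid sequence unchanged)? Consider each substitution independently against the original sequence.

9

Codon 1 (AAG, Lys): 1 synonymous substitution.
Codon 2 (CGG, Arg): 4 synonymous substitutions.
Codon 3 (CCA, Pro): 3 synonymous substitutions.
Codon 4 (GAT, Asp): 1 synonymous substitution.
Total: 1 + 4 + 3 + 1 = 9.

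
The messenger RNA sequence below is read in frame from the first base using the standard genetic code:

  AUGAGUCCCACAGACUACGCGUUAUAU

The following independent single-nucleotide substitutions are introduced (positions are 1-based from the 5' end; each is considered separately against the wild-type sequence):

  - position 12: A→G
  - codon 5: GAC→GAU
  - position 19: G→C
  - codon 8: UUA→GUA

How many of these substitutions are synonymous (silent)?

Codon 4: ACA (Thr) → ACG (Thr) — synonymous.
Codon 5: GAC (Asp) → GAU (Asp) — synonymous.
Codon 7: GCG (Ala) → CCG (Pro) — missense.
Codon 8: UUA (Leu) → GUA (Val) — missense.
Synonymous: 2 of 4.

2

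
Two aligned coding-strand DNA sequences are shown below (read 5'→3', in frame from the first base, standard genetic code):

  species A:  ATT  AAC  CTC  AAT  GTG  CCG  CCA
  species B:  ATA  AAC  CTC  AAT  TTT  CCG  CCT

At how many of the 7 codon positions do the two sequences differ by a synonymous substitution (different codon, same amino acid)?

Codon 1: ATT Ile / ATA Ile — synonymous.
Codon 2: AAC Asn / AAC Asn — identical.
Codon 3: CTC Leu / CTC Leu — identical.
Codon 4: AAT Asn / AAT Asn — identical.
Codon 5: GTG Val / TTT Phe — nonsynonymous.
Codon 6: CCG Pro / CCG Pro — identical.
Codon 7: CCA Pro / CCT Pro — synonymous.
Synonymous differences: 2.

2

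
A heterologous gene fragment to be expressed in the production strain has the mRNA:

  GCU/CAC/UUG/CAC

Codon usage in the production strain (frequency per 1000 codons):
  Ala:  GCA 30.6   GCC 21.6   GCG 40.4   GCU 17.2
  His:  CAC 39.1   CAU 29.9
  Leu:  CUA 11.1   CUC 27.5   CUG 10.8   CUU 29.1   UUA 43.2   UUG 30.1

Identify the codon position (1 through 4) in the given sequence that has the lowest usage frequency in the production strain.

1

Codon 1 GCU (Ala): 17.2 per 1000.
Codon 2 CAC (His): 39.1 per 1000.
Codon 3 UUG (Leu): 30.1 per 1000.
Codon 4 CAC (His): 39.1 per 1000.
Lowest frequency is 17.2 at codon 1.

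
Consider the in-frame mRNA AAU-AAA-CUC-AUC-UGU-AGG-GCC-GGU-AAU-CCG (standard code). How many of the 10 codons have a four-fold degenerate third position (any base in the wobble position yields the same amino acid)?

Codon 1 AAU (Asn): third position 2-fold.
Codon 2 AAA (Lys): third position 2-fold.
Codon 3 CUC (Leu): third position 4-fold.
Codon 4 AUC (Ile): third position 3-fold.
Codon 5 UGU (Cys): third position 2-fold.
Codon 6 AGG (Arg): third position 2-fold.
Codon 7 GCC (Ala): third position 4-fold.
Codon 8 GGU (Gly): third position 4-fold.
Codon 9 AAU (Asn): third position 2-fold.
Codon 10 CCG (Pro): third position 4-fold.
Four-fold degenerate third positions: 4.

4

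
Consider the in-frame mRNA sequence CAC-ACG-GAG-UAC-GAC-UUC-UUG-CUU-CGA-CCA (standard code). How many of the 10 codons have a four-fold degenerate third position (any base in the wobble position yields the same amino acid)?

4

Codon 1 CAC (His): third position 2-fold.
Codon 2 ACG (Thr): third position 4-fold.
Codon 3 GAG (Glu): third position 2-fold.
Codon 4 UAC (Tyr): third position 2-fold.
Codon 5 GAC (Asp): third position 2-fold.
Codon 6 UUC (Phe): third position 2-fold.
Codon 7 UUG (Leu): third position 2-fold.
Codon 8 CUU (Leu): third position 4-fold.
Codon 9 CGA (Arg): third position 4-fold.
Codon 10 CCA (Pro): third position 4-fold.
Four-fold degenerate third positions: 4.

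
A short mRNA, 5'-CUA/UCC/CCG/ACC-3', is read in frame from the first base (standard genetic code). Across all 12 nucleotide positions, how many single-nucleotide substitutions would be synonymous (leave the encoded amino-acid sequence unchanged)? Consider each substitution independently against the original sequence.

Codon 1 (CUA, Leu): 4 synonymous substitutions.
Codon 2 (UCC, Ser): 3 synonymous substitutions.
Codon 3 (CCG, Pro): 3 synonymous substitutions.
Codon 4 (ACC, Thr): 3 synonymous substitutions.
Total: 4 + 3 + 3 + 3 = 13.

13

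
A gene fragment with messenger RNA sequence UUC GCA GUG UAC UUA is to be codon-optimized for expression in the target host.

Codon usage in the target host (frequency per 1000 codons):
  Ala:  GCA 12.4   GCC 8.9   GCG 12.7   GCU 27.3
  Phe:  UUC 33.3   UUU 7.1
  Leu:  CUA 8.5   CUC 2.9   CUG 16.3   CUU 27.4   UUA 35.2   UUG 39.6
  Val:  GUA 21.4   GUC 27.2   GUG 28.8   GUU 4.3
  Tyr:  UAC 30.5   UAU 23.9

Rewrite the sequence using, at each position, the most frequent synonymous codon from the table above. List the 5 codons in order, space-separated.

UUC GCU GUG UAC UUG

Codon 1 (Phe): best is UUC at 33.3.
Codon 2 (Ala): best is GCU at 27.3.
Codon 3 (Val): best is GUG at 28.8.
Codon 4 (Tyr): best is UAC at 30.5.
Codon 5 (Leu): best is UUG at 39.6.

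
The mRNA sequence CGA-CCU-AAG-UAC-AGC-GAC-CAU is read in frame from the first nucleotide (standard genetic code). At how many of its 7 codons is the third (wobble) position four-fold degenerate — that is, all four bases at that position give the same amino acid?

Codon 1 CGA (Arg): third position 4-fold.
Codon 2 CCU (Pro): third position 4-fold.
Codon 3 AAG (Lys): third position 2-fold.
Codon 4 UAC (Tyr): third position 2-fold.
Codon 5 AGC (Ser): third position 2-fold.
Codon 6 GAC (Asp): third position 2-fold.
Codon 7 CAU (His): third position 2-fold.
Four-fold degenerate third positions: 2.

2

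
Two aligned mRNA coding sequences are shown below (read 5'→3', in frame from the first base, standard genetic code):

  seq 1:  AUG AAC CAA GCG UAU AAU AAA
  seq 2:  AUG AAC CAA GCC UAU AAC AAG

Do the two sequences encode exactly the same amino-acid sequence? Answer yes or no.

Codon 1: AUG Met / AUG Met — identical.
Codon 2: AAC Asn / AAC Asn — identical.
Codon 3: CAA Gln / CAA Gln — identical.
Codon 4: GCG Ala / GCC Ala — synonymous.
Codon 5: UAU Tyr / UAU Tyr — identical.
Codon 6: AAU Asn / AAC Asn — synonymous.
Codon 7: AAA Lys / AAG Lys — synonymous.
Nonsynonymous differences: 0 → same protein.

yes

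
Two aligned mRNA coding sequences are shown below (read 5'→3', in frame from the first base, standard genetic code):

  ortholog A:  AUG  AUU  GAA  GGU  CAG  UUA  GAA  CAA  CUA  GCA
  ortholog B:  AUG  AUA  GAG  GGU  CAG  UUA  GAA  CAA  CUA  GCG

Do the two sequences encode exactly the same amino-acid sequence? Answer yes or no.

yes

Codon 1: AUG Met / AUG Met — identical.
Codon 2: AUU Ile / AUA Ile — synonymous.
Codon 3: GAA Glu / GAG Glu — synonymous.
Codon 4: GGU Gly / GGU Gly — identical.
Codon 5: CAG Gln / CAG Gln — identical.
Codon 6: UUA Leu / UUA Leu — identical.
Codon 7: GAA Glu / GAA Glu — identical.
Codon 8: CAA Gln / CAA Gln — identical.
Codon 9: CUA Leu / CUA Leu — identical.
Codon 10: GCA Ala / GCG Ala — synonymous.
Nonsynonymous differences: 0 → same protein.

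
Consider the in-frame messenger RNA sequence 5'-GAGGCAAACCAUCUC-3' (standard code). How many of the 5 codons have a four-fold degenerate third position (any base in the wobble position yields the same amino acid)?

Codon 1 GAG (Glu): third position 2-fold.
Codon 2 GCA (Ala): third position 4-fold.
Codon 3 AAC (Asn): third position 2-fold.
Codon 4 CAU (His): third position 2-fold.
Codon 5 CUC (Leu): third position 4-fold.
Four-fold degenerate third positions: 2.

2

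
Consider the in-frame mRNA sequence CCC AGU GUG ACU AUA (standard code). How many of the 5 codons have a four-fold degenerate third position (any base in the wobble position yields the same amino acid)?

Codon 1 CCC (Pro): third position 4-fold.
Codon 2 AGU (Ser): third position 2-fold.
Codon 3 GUG (Val): third position 4-fold.
Codon 4 ACU (Thr): third position 4-fold.
Codon 5 AUA (Ile): third position 3-fold.
Four-fold degenerate third positions: 3.

3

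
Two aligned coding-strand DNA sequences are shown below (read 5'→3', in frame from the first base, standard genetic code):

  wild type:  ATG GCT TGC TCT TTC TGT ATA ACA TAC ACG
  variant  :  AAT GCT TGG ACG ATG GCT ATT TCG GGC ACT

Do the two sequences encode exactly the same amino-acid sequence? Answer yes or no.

Codon 1: ATG Met / AAT Asn — nonsynonymous.
Codon 2: GCT Ala / GCT Ala — identical.
Codon 3: TGC Cys / TGG Trp — nonsynonymous.
Codon 4: TCT Ser / ACG Thr — nonsynonymous.
Codon 5: TTC Phe / ATG Met — nonsynonymous.
Codon 6: TGT Cys / GCT Ala — nonsynonymous.
Codon 7: ATA Ile / ATT Ile — synonymous.
Codon 8: ACA Thr / TCG Ser — nonsynonymous.
Codon 9: TAC Tyr / GGC Gly — nonsynonymous.
Codon 10: ACG Thr / ACT Thr — synonymous.
Nonsynonymous differences: 7 → different protein.

no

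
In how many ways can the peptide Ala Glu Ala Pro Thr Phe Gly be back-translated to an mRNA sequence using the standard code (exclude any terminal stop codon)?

Ala: 4 codons.
Glu: 2 codons.
Ala: 4 codons.
Pro: 4 codons.
Thr: 4 codons.
Phe: 2 codons.
Gly: 4 codons.
4 × 2 × 4 × 4 × 4 × 2 × 4 = 4096.

4096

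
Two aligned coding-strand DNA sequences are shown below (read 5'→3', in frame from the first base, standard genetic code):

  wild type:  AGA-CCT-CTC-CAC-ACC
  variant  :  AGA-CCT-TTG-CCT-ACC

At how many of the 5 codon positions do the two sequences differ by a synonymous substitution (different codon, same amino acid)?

Codon 1: AGA Arg / AGA Arg — identical.
Codon 2: CCT Pro / CCT Pro — identical.
Codon 3: CTC Leu / TTG Leu — synonymous.
Codon 4: CAC His / CCT Pro — nonsynonymous.
Codon 5: ACC Thr / ACC Thr — identical.
Synonymous differences: 1.

1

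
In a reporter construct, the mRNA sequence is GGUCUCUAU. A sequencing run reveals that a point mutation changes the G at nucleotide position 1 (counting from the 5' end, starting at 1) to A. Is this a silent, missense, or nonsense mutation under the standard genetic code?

missense

Position 1 falls in codon 1: GGU → Gly.
After the substitution the codon is AGU → Ser.
Gly ≠ Ser, so this is a missense mutation.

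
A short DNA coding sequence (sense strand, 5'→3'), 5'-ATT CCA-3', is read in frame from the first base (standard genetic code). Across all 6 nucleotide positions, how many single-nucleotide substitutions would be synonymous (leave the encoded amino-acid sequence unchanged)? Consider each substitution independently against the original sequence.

5

Codon 1 (ATT, Ile): 2 synonymous substitutions.
Codon 2 (CCA, Pro): 3 synonymous substitutions.
Total: 2 + 3 = 5.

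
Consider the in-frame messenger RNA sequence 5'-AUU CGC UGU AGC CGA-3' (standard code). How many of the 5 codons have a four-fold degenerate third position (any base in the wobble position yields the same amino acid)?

2

Codon 1 AUU (Ile): third position 3-fold.
Codon 2 CGC (Arg): third position 4-fold.
Codon 3 UGU (Cys): third position 2-fold.
Codon 4 AGC (Ser): third position 2-fold.
Codon 5 CGA (Arg): third position 4-fold.
Four-fold degenerate third positions: 2.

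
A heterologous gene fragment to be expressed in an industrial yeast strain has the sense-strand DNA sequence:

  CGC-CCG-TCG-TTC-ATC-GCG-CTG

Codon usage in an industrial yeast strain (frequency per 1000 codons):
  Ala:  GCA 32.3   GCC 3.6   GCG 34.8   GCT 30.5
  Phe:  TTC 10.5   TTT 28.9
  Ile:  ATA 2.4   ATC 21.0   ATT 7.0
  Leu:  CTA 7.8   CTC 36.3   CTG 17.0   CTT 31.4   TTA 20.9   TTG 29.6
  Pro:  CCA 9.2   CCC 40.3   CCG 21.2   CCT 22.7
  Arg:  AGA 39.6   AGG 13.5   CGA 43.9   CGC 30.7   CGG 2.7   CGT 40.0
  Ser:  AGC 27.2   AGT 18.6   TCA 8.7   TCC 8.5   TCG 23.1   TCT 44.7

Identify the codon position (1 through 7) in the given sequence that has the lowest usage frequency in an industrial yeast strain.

Codon 1 CGC (Arg): 30.7 per 1000.
Codon 2 CCG (Pro): 21.2 per 1000.
Codon 3 TCG (Ser): 23.1 per 1000.
Codon 4 TTC (Phe): 10.5 per 1000.
Codon 5 ATC (Ile): 21.0 per 1000.
Codon 6 GCG (Ala): 34.8 per 1000.
Codon 7 CTG (Leu): 17.0 per 1000.
Lowest frequency is 10.5 at codon 4.

4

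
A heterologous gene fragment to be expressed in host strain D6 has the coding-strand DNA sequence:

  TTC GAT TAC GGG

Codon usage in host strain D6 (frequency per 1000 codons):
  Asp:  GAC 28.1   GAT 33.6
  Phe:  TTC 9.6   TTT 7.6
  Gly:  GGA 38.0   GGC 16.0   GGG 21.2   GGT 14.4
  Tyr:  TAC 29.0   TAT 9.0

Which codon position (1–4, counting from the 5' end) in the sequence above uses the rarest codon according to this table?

1

Codon 1 TTC (Phe): 9.6 per 1000.
Codon 2 GAT (Asp): 33.6 per 1000.
Codon 3 TAC (Tyr): 29.0 per 1000.
Codon 4 GGG (Gly): 21.2 per 1000.
Lowest frequency is 9.6 at codon 1.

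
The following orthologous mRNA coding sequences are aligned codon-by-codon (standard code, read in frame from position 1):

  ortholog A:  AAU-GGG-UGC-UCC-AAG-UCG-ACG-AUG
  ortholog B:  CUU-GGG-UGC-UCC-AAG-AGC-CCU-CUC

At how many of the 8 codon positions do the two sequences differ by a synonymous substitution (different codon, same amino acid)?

Codon 1: AAU Asn / CUU Leu — nonsynonymous.
Codon 2: GGG Gly / GGG Gly — identical.
Codon 3: UGC Cys / UGC Cys — identical.
Codon 4: UCC Ser / UCC Ser — identical.
Codon 5: AAG Lys / AAG Lys — identical.
Codon 6: UCG Ser / AGC Ser — synonymous.
Codon 7: ACG Thr / CCU Pro — nonsynonymous.
Codon 8: AUG Met / CUC Leu — nonsynonymous.
Synonymous differences: 1.

1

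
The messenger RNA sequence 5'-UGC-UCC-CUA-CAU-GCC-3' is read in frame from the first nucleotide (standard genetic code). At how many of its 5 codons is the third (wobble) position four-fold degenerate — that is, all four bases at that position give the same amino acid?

3

Codon 1 UGC (Cys): third position 2-fold.
Codon 2 UCC (Ser): third position 4-fold.
Codon 3 CUA (Leu): third position 4-fold.
Codon 4 CAU (His): third position 2-fold.
Codon 5 GCC (Ala): third position 4-fold.
Four-fold degenerate third positions: 3.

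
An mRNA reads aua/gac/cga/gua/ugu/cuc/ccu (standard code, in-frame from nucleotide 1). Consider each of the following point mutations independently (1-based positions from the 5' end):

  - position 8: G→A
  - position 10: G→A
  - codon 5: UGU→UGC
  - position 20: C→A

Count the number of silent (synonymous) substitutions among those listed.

Codon 3: CGA (Arg) → CAA (Gln) — missense.
Codon 4: GUA (Val) → AUA (Ile) — missense.
Codon 5: UGU (Cys) → UGC (Cys) — synonymous.
Codon 7: CCU (Pro) → CAU (His) — missense.
Synonymous: 1 of 4.

1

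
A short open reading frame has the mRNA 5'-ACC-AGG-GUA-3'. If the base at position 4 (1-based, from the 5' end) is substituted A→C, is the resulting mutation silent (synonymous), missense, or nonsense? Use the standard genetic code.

silent

Position 4 falls in codon 2: AGG → Arg.
After the substitution the codon is CGG → Arg.
Both encode Arg, so the change is synonymous.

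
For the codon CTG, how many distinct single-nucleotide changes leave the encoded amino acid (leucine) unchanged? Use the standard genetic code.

Position 1: TTG → 1 synonymous.
Position 2: none → 0 synonymous.
Position 3: CTT, CTC, CTA → 3 synonymous.
Total: 1 + 0 + 3 = 4.

4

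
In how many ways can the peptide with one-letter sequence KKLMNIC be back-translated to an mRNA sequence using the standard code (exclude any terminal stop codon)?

Lys: 2 codons.
Lys: 2 codons.
Leu: 6 codons.
Met: 1 codon.
Asn: 2 codons.
Ile: 3 codons.
Cys: 2 codons.
2 × 2 × 6 × 1 × 2 × 3 × 2 = 288.

288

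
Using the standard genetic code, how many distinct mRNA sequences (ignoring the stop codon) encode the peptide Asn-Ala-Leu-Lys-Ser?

Asn: 2 codons.
Ala: 4 codons.
Leu: 6 codons.
Lys: 2 codons.
Ser: 6 codons.
2 × 4 × 6 × 2 × 6 = 576.

576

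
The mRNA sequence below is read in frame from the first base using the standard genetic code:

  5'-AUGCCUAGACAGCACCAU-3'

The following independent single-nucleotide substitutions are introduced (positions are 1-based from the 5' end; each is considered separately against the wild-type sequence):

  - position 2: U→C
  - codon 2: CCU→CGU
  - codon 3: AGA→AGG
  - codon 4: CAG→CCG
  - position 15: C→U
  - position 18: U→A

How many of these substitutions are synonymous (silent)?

Codon 1: AUG (Met) → ACG (Thr) — missense.
Codon 2: CCU (Pro) → CGU (Arg) — missense.
Codon 3: AGA (Arg) → AGG (Arg) — synonymous.
Codon 4: CAG (Gln) → CCG (Pro) — missense.
Codon 5: CAC (His) → CAU (His) — synonymous.
Codon 6: CAU (His) → CAA (Gln) — missense.
Synonymous: 2 of 6.

2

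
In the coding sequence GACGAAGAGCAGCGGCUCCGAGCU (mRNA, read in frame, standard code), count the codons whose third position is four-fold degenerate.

4

Codon 1 GAC (Asp): third position 2-fold.
Codon 2 GAA (Glu): third position 2-fold.
Codon 3 GAG (Glu): third position 2-fold.
Codon 4 CAG (Gln): third position 2-fold.
Codon 5 CGG (Arg): third position 4-fold.
Codon 6 CUC (Leu): third position 4-fold.
Codon 7 CGA (Arg): third position 4-fold.
Codon 8 GCU (Ala): third position 4-fold.
Four-fold degenerate third positions: 4.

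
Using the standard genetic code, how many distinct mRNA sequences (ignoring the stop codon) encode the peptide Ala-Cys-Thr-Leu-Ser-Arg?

6912

Ala: 4 codons.
Cys: 2 codons.
Thr: 4 codons.
Leu: 6 codons.
Ser: 6 codons.
Arg: 6 codons.
4 × 2 × 4 × 6 × 6 × 6 = 6912.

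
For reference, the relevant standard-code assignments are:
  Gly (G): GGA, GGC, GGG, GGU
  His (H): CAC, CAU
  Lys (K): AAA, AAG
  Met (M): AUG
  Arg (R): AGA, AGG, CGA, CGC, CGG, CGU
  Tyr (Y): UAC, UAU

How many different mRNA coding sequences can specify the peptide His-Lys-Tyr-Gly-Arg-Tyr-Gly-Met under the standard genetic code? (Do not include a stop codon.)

1536

His: 2 codons.
Lys: 2 codons.
Tyr: 2 codons.
Gly: 4 codons.
Arg: 6 codons.
Tyr: 2 codons.
Gly: 4 codons.
Met: 1 codon.
2 × 2 × 2 × 4 × 6 × 2 × 4 × 1 = 1536.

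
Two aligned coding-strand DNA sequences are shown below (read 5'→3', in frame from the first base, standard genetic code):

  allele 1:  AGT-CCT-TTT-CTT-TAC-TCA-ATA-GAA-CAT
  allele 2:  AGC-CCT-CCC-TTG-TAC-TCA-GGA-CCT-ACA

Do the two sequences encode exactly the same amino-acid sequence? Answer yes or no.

no

Codon 1: AGT Ser / AGC Ser — synonymous.
Codon 2: CCT Pro / CCT Pro — identical.
Codon 3: TTT Phe / CCC Pro — nonsynonymous.
Codon 4: CTT Leu / TTG Leu — synonymous.
Codon 5: TAC Tyr / TAC Tyr — identical.
Codon 6: TCA Ser / TCA Ser — identical.
Codon 7: ATA Ile / GGA Gly — nonsynonymous.
Codon 8: GAA Glu / CCT Pro — nonsynonymous.
Codon 9: CAT His / ACA Thr — nonsynonymous.
Nonsynonymous differences: 4 → different protein.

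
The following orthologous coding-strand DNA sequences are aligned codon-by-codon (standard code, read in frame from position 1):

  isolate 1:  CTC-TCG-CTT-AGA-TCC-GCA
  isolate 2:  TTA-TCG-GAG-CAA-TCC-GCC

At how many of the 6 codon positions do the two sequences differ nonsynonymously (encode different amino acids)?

Codon 1: CTC Leu / TTA Leu — synonymous.
Codon 2: TCG Ser / TCG Ser — identical.
Codon 3: CTT Leu / GAG Glu — nonsynonymous.
Codon 4: AGA Arg / CAA Gln — nonsynonymous.
Codon 5: TCC Ser / TCC Ser — identical.
Codon 6: GCA Ala / GCC Ala — synonymous.
Nonsynonymous differences: 2.

2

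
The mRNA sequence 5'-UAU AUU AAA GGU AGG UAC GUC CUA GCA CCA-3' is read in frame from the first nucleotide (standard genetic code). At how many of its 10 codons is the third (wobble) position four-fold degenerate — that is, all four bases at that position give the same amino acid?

5

Codon 1 UAU (Tyr): third position 2-fold.
Codon 2 AUU (Ile): third position 3-fold.
Codon 3 AAA (Lys): third position 2-fold.
Codon 4 GGU (Gly): third position 4-fold.
Codon 5 AGG (Arg): third position 2-fold.
Codon 6 UAC (Tyr): third position 2-fold.
Codon 7 GUC (Val): third position 4-fold.
Codon 8 CUA (Leu): third position 4-fold.
Codon 9 GCA (Ala): third position 4-fold.
Codon 10 CCA (Pro): third position 4-fold.
Four-fold degenerate third positions: 5.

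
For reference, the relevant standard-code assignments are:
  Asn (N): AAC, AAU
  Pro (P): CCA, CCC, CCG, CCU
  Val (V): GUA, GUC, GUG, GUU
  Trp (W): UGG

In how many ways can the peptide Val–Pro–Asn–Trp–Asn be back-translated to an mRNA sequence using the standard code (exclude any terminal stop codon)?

64

Val: 4 codons.
Pro: 4 codons.
Asn: 2 codons.
Trp: 1 codon.
Asn: 2 codons.
4 × 4 × 2 × 1 × 2 = 64.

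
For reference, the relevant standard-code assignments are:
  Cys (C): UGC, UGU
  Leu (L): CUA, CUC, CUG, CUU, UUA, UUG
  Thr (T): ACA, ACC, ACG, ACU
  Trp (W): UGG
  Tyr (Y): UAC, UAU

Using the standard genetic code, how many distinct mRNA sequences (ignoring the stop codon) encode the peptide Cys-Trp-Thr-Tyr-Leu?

Cys: 2 codons.
Trp: 1 codon.
Thr: 4 codons.
Tyr: 2 codons.
Leu: 6 codons.
2 × 1 × 4 × 2 × 6 = 96.

96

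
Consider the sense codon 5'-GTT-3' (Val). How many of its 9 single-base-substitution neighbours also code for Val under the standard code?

Position 1: none → 0 synonymous.
Position 2: none → 0 synonymous.
Position 3: GTC, GTA, GTG → 3 synonymous.
Total: 0 + 0 + 3 = 3.

3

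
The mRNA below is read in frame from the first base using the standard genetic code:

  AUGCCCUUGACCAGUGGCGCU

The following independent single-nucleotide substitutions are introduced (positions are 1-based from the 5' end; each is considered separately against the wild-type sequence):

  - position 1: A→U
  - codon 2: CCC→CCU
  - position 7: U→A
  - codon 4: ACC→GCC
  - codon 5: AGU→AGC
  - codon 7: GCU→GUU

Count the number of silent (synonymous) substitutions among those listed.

2

Codon 1: AUG (Met) → UUG (Leu) — missense.
Codon 2: CCC (Pro) → CCU (Pro) — synonymous.
Codon 3: UUG (Leu) → AUG (Met) — missense.
Codon 4: ACC (Thr) → GCC (Ala) — missense.
Codon 5: AGU (Ser) → AGC (Ser) — synonymous.
Codon 7: GCU (Ala) → GUU (Val) — missense.
Synonymous: 2 of 6.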